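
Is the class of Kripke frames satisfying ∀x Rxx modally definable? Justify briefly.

Definable; □r → r defines it

Yes: it is reflexivity, defined by the T schema □r → r.
Suppose □r→r is valid. At any x set V(r)={w : Rxw}. Then □r holds at x, so r holds at x, i.e. Rxx.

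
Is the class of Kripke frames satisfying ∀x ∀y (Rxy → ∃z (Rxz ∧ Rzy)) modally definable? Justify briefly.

Yes, by □□r → □r

Yes: it is density, defined by the C4 schema □□r → □r.
Suppose □□r→□r is valid. Take Rxy and set V(r)={w : xR²w}. Then □□r at x, so □r at x, so r at y, i.e. ∃z(Rxz∧Rzy).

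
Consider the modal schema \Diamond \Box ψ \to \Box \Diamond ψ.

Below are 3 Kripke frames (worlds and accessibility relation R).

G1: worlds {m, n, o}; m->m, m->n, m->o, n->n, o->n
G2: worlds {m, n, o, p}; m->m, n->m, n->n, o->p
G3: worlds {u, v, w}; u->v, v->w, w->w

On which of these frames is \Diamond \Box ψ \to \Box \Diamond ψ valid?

Frame correspondent (Sahlqvist): \forall x \forall y \forall z (Rxy \wedge Rxz \to \exists w (Ryw \wedge Rzw)) — i.e. convergence.
G1: holds.
G2: fails — Rop and Rop but p and p have no common successor.
G3: holds.

G1, G3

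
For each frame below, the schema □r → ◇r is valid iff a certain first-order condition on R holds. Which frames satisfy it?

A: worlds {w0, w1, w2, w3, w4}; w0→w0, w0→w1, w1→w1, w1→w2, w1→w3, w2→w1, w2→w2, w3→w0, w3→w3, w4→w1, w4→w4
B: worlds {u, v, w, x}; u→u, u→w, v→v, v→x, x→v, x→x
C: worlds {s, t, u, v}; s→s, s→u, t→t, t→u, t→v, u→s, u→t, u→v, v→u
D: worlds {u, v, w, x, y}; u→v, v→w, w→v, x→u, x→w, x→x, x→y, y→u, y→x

This is the axiom for seriality; its first-order frame correspondent is ∀x ∃y Rxy.
A: ✓.
B: fails — world w has no successor.
C: ✓.
D: ✓.

A, C, D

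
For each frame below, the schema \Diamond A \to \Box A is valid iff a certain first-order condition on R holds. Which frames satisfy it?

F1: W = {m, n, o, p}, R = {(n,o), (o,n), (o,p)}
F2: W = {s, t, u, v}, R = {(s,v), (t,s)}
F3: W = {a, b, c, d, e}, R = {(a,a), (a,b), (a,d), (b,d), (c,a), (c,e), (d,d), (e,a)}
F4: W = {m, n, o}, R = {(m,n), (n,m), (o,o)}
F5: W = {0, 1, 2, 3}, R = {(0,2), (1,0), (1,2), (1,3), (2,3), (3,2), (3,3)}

F2, F4

Frame correspondent (Sahlqvist): \forall x \forall y \forall z (Rxy \wedge Rxz \to y = z) — i.e. partial functionality.
F1: fails — o sees both n and p.
F2: holds.
F3: fails — a sees both a and b.
F4: holds.
F5: fails — 1 sees both 0 and 2.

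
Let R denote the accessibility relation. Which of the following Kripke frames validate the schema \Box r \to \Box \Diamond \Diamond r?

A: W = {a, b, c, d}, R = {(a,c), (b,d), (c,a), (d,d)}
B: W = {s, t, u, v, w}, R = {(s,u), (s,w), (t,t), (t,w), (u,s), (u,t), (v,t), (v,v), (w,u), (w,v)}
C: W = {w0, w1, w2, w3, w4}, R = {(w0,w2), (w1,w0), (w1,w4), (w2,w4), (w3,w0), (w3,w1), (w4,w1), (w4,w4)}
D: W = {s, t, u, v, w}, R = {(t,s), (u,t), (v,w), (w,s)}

A

Frame correspondent (Sahlqvist): \forall x \forall z (xRz \to \exists w (xRw \wedge z R^2 w)) — i.e. a generalized confluence (Geach) condition.
A: ✓.
B: fails — sRw but no w* with sRw* and wR²w*.
C: fails — w0Rw2 but no w with w0Rw and w2R²w.
D: fails — tRs but no w* with tRw* and sR²w*.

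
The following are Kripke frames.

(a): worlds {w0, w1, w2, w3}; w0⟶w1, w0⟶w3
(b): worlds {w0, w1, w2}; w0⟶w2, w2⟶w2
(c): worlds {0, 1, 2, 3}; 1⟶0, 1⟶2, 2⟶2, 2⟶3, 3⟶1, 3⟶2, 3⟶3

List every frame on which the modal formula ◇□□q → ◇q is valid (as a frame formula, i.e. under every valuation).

(b)

The schema corresponds to a generalized confluence (Geach) condition: ∀x ∀y (xRy → ∃w (yR²w ∧ xRw)).
(a): fails — w0Rw1 but no w with w1R²w and w0Rw.
(b): ✓.
(c): fails — 1R0 but no w with 0R²w and 1Rw.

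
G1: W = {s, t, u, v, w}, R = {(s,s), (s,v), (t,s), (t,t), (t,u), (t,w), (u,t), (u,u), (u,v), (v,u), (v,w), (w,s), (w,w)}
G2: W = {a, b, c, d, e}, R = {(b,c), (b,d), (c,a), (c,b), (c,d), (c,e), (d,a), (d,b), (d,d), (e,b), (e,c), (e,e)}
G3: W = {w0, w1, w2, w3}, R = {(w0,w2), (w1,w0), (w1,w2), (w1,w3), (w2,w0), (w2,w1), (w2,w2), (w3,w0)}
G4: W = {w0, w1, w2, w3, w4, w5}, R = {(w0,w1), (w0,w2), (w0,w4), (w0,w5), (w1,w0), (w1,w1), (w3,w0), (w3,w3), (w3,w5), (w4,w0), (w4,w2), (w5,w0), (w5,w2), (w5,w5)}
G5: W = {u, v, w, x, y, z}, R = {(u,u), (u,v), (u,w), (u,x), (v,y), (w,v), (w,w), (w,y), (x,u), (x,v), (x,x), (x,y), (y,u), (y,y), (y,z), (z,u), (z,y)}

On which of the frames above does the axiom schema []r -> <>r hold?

Frame correspondent (Sahlqvist): forall x exists y Rxy — i.e. seriality.
G1: ✓.
G2: fails — world a has no successor.
G3: ✓.
G4: fails — world w2 has no successor.
G5: ✓.
Valid on: G1, G3, G5.

G1, G3, G5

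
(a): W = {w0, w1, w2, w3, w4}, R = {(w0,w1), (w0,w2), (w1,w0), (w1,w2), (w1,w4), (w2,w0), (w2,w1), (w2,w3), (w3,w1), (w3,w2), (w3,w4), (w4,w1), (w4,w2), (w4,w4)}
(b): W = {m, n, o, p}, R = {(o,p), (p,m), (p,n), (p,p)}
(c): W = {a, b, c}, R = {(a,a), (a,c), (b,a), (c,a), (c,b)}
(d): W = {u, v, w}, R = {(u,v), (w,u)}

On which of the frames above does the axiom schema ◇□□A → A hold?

(c)

Frame correspondent (Sahlqvist): ∀x ∀y (xRy → ∃w (yR²w ∧ x = w)) — i.e. a generalized confluence (Geach) condition.
(a): fails — w3Rw2 but no w with w2R²w and w3=w.
(b): fails — oRp but no w with pR²w and o=w.
(c): ✓.
(d): fails — uRv but no t with vR²t and u=t.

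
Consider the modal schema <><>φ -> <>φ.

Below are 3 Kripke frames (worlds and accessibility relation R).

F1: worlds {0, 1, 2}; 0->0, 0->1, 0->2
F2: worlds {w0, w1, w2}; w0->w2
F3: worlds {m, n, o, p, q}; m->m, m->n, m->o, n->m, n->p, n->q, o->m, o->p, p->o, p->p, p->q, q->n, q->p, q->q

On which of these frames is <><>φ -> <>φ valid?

F1, F2

The schema corresponds to a generalized confluence (Geach) condition: forall x forall y (x R^2 y -> exists w (y = w & xRw)).
F1: holds.
F2: holds.
F3: fails — mR²p but no w with p=w and mRw.
Valid on: F1, F2.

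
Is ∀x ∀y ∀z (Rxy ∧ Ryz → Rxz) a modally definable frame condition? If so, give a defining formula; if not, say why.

Yes: it is transitivity, defined by the 4 schema □q → □□q.
Suppose □q→□□q is valid. Take Rxy, Ryz and set V(q)={w : Rxw}. Then □q at x, so □□q at x, so □q at y, so q at z, i.e. Rxz.

Definable; □q → □□q defines it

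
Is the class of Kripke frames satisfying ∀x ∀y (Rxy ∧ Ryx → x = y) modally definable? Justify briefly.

Not definable by any modal formula

Modal frame validity is preserved under surjective bounded morphisms.
The 4-cycle (worlds 0,1,2,3 with 0→1→2→3→0) is antisymmetric. Sending even-indexed worlds to a and odd-indexed worlds to b is a surjective bounded morphism onto the two-world frame with a↔b, which is not antisymmetric.
So the class is not modally definable.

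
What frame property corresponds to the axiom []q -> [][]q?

transitivity: forall x forall y forall z (Rxy & Ryz -> Rxz)

Suppose □q→□□q is valid. Take Rxy, Ryz and set V(q)={w : Rxw}. Then □q at x, so □□q at x, so □q at y, so q at z, i.e. Rxz.
The converse is a direct semantic check.
Frame condition: forall x forall y forall z (Rxy & Ryz -> Rxz).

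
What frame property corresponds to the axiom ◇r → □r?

This schema is the CD axiom.
Its frame correspondent is partial functionality — ∀x ∀y ∀z (Rxy ∧ Rxz → y = z).

partial functionality: ∀x ∀y ∀z (Rxy ∧ Rxz → y = z)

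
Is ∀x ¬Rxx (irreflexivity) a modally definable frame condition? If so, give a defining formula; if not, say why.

If a class were modally definable it would be closed under surjective bounded morphisms (Goldblatt–Thomason).
The 2-cycle (worlds a,b with a→b→a) is irreflexive, and the map sending every world to a single reflexive point • is a surjective bounded morphism (forth: every edge maps to (•,•); back: every world has a successor). So any modal formula valid on the 2-cycle is also valid on the reflexive point, which is not irreflexive.
So no modal formula (or set of formulas) defines exactly the irreflexive frames.

Not modally definable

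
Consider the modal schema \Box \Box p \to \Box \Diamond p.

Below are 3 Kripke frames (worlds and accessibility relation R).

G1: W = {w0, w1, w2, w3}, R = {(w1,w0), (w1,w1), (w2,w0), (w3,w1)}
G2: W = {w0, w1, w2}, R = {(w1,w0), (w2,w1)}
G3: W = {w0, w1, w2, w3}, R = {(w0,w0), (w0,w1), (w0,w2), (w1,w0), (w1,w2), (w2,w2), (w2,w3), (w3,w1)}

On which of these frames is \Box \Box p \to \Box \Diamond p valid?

This is the axiom for a generalized confluence (Geach) condition; its first-order frame correspondent is \forall x \forall z (xRz \to \exists w (x R^2 w \wedge zRw)).
G1: fails — w1Rw0 but no w with w1R²w and w0Rw.
G2: fails — w1Rw0 but no w with w1R²w and w0Rw.
G3: satisfies the condition.
Valid on: G3.

G3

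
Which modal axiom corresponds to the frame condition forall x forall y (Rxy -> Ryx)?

The condition is symmetry. The B schema r → □◇r defines it.

r → □◇r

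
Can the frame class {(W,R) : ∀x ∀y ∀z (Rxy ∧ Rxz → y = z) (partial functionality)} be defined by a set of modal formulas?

The condition is partial functionality. A defining modal formula is ◇q → □q.
Suppose ◇q→□q is valid. Take Rxy, Rxz and set V(q)={y}. Then ◇q at x, so □q at x, so q at z, i.e. z=y.

Yes, by ◇q → □q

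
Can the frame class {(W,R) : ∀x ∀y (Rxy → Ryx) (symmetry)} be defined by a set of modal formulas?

Yes, by r → □◇r

The condition is symmetry. A defining modal formula is r → □◇r.
Suppose r→□◇r is valid. Take Rxy and set V(r)={x}. Then r at x, so □◇r at x, so ◇r at y, so some z with Ryz has r; z=x, i.e. Ryx.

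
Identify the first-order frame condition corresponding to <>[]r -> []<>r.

Suppose ◇□r→□◇r is valid. Take Rxy, Rxz and set V(r)={w : Ryw}. Then □r at y so ◇□r at x, so □◇r at x, so ◇r at z, giving w with Rzw and Ryw.

convergence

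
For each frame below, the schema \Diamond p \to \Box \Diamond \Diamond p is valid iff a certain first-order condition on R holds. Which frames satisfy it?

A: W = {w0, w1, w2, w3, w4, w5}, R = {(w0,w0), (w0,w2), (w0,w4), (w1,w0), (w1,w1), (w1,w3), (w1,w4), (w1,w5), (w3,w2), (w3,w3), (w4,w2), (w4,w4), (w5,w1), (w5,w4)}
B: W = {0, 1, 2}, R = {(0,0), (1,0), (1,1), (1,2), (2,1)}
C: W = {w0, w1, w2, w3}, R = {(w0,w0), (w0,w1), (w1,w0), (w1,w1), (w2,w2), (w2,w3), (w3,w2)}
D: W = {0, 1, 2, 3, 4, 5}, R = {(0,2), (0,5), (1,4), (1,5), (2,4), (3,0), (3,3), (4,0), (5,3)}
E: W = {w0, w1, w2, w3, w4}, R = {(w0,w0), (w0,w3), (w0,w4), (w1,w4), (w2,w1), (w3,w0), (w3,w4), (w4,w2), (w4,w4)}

The schema corresponds to a generalized confluence (Geach) condition: \forall x \forall y \forall z ((xRy \wedge xRz) \to \exists w (y = w \wedge z R^2 w)).
A: fails — w0Rw0, w0Rw2 but no w with w0=w and w2R²w.
B: fails — 1R1, 1R0 but no w with 1=w and 0R²w.
C: holds.
D: fails — 0R2, 0R2 but no w with 2=w and 2R²w.
E: fails — w0Rw0, w0Rw4 but no w with w0=w and w4R²w.

C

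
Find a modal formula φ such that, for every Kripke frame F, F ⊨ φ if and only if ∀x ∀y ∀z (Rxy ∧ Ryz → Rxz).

□p → □□p

The condition is transitivity. The 4 schema □p → □□p defines it.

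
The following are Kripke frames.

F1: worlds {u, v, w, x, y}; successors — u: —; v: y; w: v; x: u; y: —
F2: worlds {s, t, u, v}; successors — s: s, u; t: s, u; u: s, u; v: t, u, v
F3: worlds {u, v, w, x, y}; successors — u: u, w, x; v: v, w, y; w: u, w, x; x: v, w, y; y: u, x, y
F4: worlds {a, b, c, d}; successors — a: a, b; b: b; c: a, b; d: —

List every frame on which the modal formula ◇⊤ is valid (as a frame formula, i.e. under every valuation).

Frame correspondent (Sahlqvist): ∀x ∃y Rxy — i.e. seriality.
F1: fails — world u has no successor.
F2: satisfies the condition.
F3: satisfies the condition.
F4: fails — world d has no successor.

F2, F3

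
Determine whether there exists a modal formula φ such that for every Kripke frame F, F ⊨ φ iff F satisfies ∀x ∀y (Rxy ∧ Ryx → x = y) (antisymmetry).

No

If a class were modally definable it would be closed under surjective bounded morphisms (Goldblatt–Thomason).
The 6-cycle (worlds 0,1,2,3,4,5 with 0→1→2→3→4→5→0) is antisymmetric. Sending even-indexed worlds to a and odd-indexed worlds to b is a surjective bounded morphism onto the two-world frame with a↔b, which is not antisymmetric.
So the class is not modally definable.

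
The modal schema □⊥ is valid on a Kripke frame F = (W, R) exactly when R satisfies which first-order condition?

□⊥ is valid iff no world has any successor (otherwise □⊥ fails at any world with one).

emptiness of R: ∀x ∀y ¬Rxy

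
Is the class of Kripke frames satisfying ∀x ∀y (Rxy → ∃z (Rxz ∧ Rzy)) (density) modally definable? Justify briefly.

Yes, by □□q → □q

Yes: it is density, defined by the C4 schema □□q → □q.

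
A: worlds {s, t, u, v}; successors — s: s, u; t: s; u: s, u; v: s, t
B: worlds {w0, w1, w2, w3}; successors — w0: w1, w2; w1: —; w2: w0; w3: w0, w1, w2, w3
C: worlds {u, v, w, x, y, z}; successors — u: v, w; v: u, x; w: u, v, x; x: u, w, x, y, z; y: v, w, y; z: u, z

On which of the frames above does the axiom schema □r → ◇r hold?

Frame correspondent (Sahlqvist): ∀x ∃y Rxy — i.e. seriality.
A: holds.
B: fails — world w1 has no successor.
C: holds.
Valid on: A, C.

A, C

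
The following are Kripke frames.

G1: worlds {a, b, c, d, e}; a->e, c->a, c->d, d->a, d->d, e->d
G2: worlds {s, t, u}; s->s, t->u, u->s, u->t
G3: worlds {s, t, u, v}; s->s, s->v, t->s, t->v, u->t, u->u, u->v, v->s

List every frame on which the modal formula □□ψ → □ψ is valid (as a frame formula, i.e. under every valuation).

This is the axiom for density; its first-order frame correspondent is ∀x ∀y (Rxy → ∃z (Rxz ∧ Rzy)).
G1: fails — Rae but no z with Raz and Rze.
G2: fails — Rut but no z with Ruz and Rzt.
G3: satisfies the condition.

G3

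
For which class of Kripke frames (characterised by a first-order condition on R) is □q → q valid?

Reflexivity

Suppose □q→q is valid. At any x set V(q)={w : Rxw}. Then □q holds at x, so q holds at x, i.e. Rxx.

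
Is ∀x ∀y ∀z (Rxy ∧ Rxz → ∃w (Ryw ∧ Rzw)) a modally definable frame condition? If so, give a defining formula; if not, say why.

Definable; ◇□q → □◇q defines it

This is a Sahlqvist condition; the .2 axiom ◇□q → □◇q defines it.
Suppose ◇□q→□◇q is valid. Take Rxy, Rxz and set V(q)={w : Ryw}. Then □q at y so ◇□q at x, so □◇q at x, so ◇q at z, giving w with Rzw and Ryw.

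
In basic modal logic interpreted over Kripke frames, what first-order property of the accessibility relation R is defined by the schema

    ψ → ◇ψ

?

Reflexivity

Equivalently (dual form): □ψ → ψ.
Suppose □ψ→ψ is valid. At any x set V(ψ)={w : Rxw}. Then □ψ holds at x, so ψ holds at x, i.e. Rxx.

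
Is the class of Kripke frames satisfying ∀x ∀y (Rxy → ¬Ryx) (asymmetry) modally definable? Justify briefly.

If a class were modally definable it would be closed under surjective bounded morphisms (Goldblatt–Thomason).
The 5-cycle (worlds 0,1,2,3,4 with 0→1→2→3→4→0) is asymmetric. Mapping every world to a single reflexive point • is a surjective bounded morphism, and the reflexive point is not asymmetric (R•• but asymmetry requires ¬R••).
Hence asymmetry is not modally definable.

Not modally definable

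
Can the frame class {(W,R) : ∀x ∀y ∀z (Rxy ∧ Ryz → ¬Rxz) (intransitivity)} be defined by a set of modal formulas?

Any modally definable frame class is closed under surjective bounded morphisms.
The 5-cycle (worlds s,t,u,v,w with s→t→u→v→w→s) is intransitive. Mapping every world to a single reflexive point • is a surjective bounded morphism; the reflexive point is not intransitive (R••∧R•• but R••).
So no modal formula (or set of formulas) defines exactly the intransitive frames.

No — not modally definable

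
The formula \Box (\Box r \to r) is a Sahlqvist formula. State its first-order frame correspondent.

Shift-reflexivity

Suppose □(□r→r) is valid. Take Rxy and set V(r)={w : Ryw}. Then at y, □r holds; since □(□r→r) at x, □r→r at y, so r at y, i.e. Ryy.
The converse is a direct semantic check.
Frame condition: \forall x \forall y (Rxy \to Ryy).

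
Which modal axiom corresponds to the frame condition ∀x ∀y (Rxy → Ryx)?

This is symmetry; the standard corresponding axiom is B: p → □◇p.
Suppose p→□◇p is valid. Take Rxy and set V(p)={x}. Then p at x, so □◇p at x, so ◇p at y, so some z with Ryz has p; z=x, i.e. Ryx.

p → □◇p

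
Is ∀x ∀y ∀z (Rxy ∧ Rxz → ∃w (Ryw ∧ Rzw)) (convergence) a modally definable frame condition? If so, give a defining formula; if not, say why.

The condition is convergence. A defining modal formula is ◇□p → □◇p.
Suppose ◇□p→□◇p is valid. Take Rxy, Rxz and set V(p)={w : Ryw}. Then □p at y so ◇□p at x, so □◇p at x, so ◇p at z, giving w with Rzw and Ryw.

Yes, by ◇□p → □◇p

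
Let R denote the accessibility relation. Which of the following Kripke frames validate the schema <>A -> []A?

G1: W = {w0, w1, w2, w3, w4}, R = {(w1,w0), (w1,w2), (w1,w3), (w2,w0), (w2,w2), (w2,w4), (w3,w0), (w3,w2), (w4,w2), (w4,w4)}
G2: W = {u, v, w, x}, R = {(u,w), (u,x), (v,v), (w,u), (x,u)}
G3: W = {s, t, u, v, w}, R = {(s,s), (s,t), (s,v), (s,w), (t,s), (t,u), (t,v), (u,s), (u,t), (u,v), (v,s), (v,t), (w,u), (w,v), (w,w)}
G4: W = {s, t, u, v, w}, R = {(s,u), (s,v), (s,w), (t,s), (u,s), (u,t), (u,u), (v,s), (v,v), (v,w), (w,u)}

none

Frame correspondent (Sahlqvist): forall x forall y forall z (Rxy & Rxz -> y = z) — i.e. partial functionality.
G1: fails — w1 sees both w0 and w2.
G2: fails — u sees both w and x.
G3: fails — s sees both s and t.
G4: fails — s sees both u and v.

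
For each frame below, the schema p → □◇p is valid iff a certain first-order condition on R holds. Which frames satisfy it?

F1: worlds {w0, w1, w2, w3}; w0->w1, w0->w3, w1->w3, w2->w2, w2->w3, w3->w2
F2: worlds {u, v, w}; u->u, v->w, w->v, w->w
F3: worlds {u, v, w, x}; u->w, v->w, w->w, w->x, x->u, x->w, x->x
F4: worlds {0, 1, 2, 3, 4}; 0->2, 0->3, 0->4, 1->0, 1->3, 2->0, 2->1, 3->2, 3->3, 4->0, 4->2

Frame correspondent (Sahlqvist): ∀x ∀y (Rxy → Ryx) — i.e. symmetry.
F1: fails — Rw1w3 but not Rw3w1.
F2: satisfies the condition.
F3: fails — Ruw but not Rwu.
F4: fails — R10 but not R01.
Valid on: F2.

F2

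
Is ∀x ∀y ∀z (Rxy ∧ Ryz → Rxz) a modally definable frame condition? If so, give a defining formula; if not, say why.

The condition is transitivity. A defining modal formula is □p → □□p.

Yes — defined by □p → □□p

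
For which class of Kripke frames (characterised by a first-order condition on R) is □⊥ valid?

□⊥ is valid iff no world has any successor (otherwise □⊥ fails at any world with one).

emptiness of R: ∀x ∀y ¬Rxy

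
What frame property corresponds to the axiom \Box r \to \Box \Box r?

transitivity

Suppose □r→□□r is valid. Take Rxy, Ryz and set V(r)={w : Rxw}. Then □r at x, so □□r at x, so □r at y, so r at z, i.e. Rxz.
The converse is a direct semantic check.
Frame condition: \forall x \forall y \forall z (Rxy \wedge Ryz \to Rxz).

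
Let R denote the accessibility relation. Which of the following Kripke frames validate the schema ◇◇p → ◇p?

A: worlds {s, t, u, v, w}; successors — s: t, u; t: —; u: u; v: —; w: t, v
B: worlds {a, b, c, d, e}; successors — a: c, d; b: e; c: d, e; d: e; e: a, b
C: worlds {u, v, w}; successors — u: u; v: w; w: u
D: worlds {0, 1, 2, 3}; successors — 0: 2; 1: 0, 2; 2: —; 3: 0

A

Frame correspondent (Sahlqvist): ∀x ∀y ∀z (Rxy ∧ Ryz → Rxz) — i.e. transitivity.
A: satisfies the condition.
B: fails — Rde and Reb but not Rdb.
C: fails — Rvw and Rwu but not Rvu.
D: fails — R30 and R02 but not R32.
Valid on: A.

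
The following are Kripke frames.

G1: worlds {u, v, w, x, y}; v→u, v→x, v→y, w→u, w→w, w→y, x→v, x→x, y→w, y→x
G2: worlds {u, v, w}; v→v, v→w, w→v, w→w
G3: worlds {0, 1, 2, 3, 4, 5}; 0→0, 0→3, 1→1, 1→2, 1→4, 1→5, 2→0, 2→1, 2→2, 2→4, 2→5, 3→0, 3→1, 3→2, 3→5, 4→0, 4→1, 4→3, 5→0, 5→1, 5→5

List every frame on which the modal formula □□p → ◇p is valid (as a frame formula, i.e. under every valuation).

G3

This is the axiom for a generalized confluence (Geach) condition; its first-order frame correspondent is ∀x ∃w (xR²w ∧ xRw).
G1: fails — at u but no t with uR²t and uRt.
G2: fails — at u but no t with uR²t and uRt.
G3: holds.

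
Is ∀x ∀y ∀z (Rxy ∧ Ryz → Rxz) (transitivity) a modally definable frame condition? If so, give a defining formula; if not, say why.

This is a Sahlqvist condition; the 4 axiom □p → □□p defines it.
Suppose □p→□□p is valid. Take Rxy, Ryz and set V(p)={w : Rxw}. Then □p at x, so □□p at x, so □p at y, so p at z, i.e. Rxz.

Definable; □p → □□p defines it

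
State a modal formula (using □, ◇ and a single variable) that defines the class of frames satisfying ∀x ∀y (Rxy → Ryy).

□(□q → q)

A defining formula is □(□q → q) (the T□ axiom).
Suppose □(□q→q) is valid. Take Rxy and set V(q)={w : Ryw}. Then at y, □q holds; since □(□q→q) at x, □q→q at y, so q at y, i.e. Ryy.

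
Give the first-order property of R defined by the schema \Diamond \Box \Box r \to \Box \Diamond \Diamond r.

This is a Sahlqvist (Geach-type) schema ◇^1□^2r → □^1◇^2r.
Minimal-valuation argument: fix x; take any y with xR^1y and any z with xR^1z. Set V(r) to the set of worlds R-reachable from y in exactly 2 steps. Then □^2r holds at y, so the antecedent holds at x; validity forces ◇^2r at z, giving a w with zR^2w and yR^2w.
First-order correspondent: \forall x \forall y \forall z ((xRy \wedge xRz) \to \exists w (y R^2 w \wedge z R^2 w)).

\forall x \forall y \forall z ((xRy \wedge xRz) \to \exists w (y R^2 w \wedge z R^2 w))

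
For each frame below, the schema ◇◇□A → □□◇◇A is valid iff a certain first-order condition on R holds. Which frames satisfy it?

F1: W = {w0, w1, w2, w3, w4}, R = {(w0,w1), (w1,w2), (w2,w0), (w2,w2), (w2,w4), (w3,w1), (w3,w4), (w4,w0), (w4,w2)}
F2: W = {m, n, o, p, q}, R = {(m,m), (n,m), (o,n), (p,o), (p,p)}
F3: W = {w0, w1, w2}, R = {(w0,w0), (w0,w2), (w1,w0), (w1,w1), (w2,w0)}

The schema corresponds to a generalized confluence (Geach) condition: ∀x ∀y ∀z ((xR²y ∧ xR²z) → ∃w (yRw ∧ zR²w)).
F1: fails — w1R²w0, w1R²w0 but no w with w0Rw and w0R²w.
F2: fails — pR²n, pR²p but no w with nRw and pR²w.
F3: condition met.

F3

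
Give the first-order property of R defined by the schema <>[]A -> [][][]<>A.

forall x forall y forall z ((xRy & x R^3 z) -> exists w (yRw & zRw))

This is a Sahlqvist (Geach-type) schema ◇^1□^1A → □^3◇^1A.
Minimal-valuation argument: fix x; take any y with xR^1y and any z with xR^3z. Set V(A) to the set of worlds R-reachable from y in exactly 1 step. Then □^1A holds at y, so the antecedent holds at x; validity forces ◇^1A at z, giving a w with zR^1w and yR^1w.
First-order correspondent: forall x forall y forall z ((xRy & x R^3 z) -> exists w (yRw & zRw)).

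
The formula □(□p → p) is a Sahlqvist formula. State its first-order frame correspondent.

Suppose □(□p→p) is valid. Take Rxy and set V(p)={w : Ryw}. Then at y, □p holds; since □(□p→p) at x, □p→p at y, so p at y, i.e. Ryy.
Conversely, on a frame with shift-reflexivity the schema holds at every world under every valuation.
So the correspondent is shift-reflexivity.

Shift-reflexivity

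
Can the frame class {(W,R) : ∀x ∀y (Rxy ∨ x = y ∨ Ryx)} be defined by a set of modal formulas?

If a class were modally definable it would be closed under disjoint unions (Goldblatt–Thomason).
Take 3 disjoint single-world reflexive frames: each is trivially connected, but their disjoint union has 3 worlds with no edge between distinct components, so it is not connected.
So the class is not modally definable.

No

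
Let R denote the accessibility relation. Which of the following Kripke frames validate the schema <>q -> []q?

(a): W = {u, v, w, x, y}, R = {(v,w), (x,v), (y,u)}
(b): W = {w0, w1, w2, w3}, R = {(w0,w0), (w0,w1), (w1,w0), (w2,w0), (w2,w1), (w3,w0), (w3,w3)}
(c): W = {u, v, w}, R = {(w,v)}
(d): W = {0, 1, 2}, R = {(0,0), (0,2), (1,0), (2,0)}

This is the axiom for partial functionality; its first-order frame correspondent is forall x forall y forall z (Rxy & Rxz -> y = z).
(a): condition met.
(b): fails — w0 sees both w0 and w1.
(c): condition met.
(d): fails — 0 sees both 0 and 2.
Valid on: (a), (c).

(a), (c)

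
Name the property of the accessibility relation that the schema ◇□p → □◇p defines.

Suppose ◇□p→□◇p is valid. Take Rxy, Rxz and set V(p)={w : Ryw}. Then □p at y so ◇□p at x, so □◇p at x, so ◇p at z, giving w with Rzw and Ryw.

convergence: ∀x ∀y ∀z (Rxy ∧ Rxz → ∃w (Ryw ∧ Rzw))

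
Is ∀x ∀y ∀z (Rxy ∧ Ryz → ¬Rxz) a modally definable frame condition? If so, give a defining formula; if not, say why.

Any modally definable frame class is closed under surjective bounded morphisms.
The 5-cycle (worlds 0,1,2,3,4 with 0→1→2→3→4→0) is intransitive. Mapping every world to a single reflexive point • is a surjective bounded morphism; the reflexive point is not intransitive (R••∧R•• but R••).
Hence intransitivity is not modally definable.

Not modally definable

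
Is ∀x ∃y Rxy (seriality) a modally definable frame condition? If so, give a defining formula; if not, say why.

Yes: it is seriality, defined by the D schema □r → ◇r.

Yes, by □r → ◇r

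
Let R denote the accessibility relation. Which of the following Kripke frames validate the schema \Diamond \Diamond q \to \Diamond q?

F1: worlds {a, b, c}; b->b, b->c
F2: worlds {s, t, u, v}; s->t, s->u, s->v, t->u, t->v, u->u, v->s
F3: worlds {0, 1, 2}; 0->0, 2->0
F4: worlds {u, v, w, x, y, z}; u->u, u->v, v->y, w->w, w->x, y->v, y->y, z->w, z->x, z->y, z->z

Frame correspondent (Sahlqvist): \forall x \forall y \forall z (Rxy \wedge Ryz \to Rxz) — i.e. transitivity.
F1: condition met.
F2: fails — Rtv and Rvs but not Rts.
F3: condition met.
F4: fails — Ruv and Rvy but not Ruy.
Valid on: F1, F3.

F1, F3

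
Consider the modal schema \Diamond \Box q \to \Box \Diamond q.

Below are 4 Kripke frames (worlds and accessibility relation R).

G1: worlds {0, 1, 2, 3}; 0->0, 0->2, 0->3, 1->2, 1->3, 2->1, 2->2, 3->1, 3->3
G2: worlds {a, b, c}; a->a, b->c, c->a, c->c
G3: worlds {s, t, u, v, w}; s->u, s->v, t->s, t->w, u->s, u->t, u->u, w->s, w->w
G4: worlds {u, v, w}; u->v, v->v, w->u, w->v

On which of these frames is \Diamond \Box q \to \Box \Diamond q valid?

Frame correspondent (Sahlqvist): \forall x \forall y \forall z (Rxy \wedge Rxz \to \exists w (Ryw \wedge Rzw)) — i.e. convergence.
G1: condition met.
G2: condition met.
G3: fails — Rsv and Rsv but v and v have no common successor.
G4: condition met.

G1, G2, G4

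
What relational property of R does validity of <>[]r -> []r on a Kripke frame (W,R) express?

the Euclidean property

Equivalently (dual form): ◇r → □◇r.
Suppose ◇r→□◇r is valid. Take Rxy, Rxz and set V(r)={y}. Then ◇r at x, so □◇r at x, so ◇r at z, so some w with Rzw has r; w=y, i.e. Rzy. By symmetry of the argument, Ryz.
The converse is a direct semantic check.
So the correspondent is the Euclidean property.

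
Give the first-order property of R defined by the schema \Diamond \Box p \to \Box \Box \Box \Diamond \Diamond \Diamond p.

This is a Sahlqvist (Geach-type) schema ◇^1□^1p → □^3◇^3p.
Minimal-valuation argument: fix x; take any y with xR^1y and any z with xR^3z. Set V(p) to the set of worlds R-reachable from y in exactly 1 step. Then □^1p holds at y, so the antecedent holds at x; validity forces ◇^3p at z, giving a w with zR^3w and yR^1w.
First-order correspondent: \forall x \forall y \forall z ((xRy \wedge x R^3 z) \to \exists w (yRw \wedge z R^3 w)).

\forall x \forall y \forall z ((xRy \wedge x R^3 z) \to \exists w (yRw \wedge z R^3 w))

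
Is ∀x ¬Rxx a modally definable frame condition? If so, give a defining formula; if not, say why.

If a class were modally definable it would be closed under surjective bounded morphisms (Goldblatt–Thomason).
The 4-cycle (worlds 0,1,2,3 with 0→1→2→3→0) is irreflexive, and the map sending every world to a single reflexive point • is a surjective bounded morphism (forth: every edge maps to (•,•); back: every world has a successor). So any modal formula valid on the 4-cycle is also valid on the reflexive point, which is not irreflexive.
So no modal formula (or set of formulas) defines exactly the irreflexive frames.

Not modally definable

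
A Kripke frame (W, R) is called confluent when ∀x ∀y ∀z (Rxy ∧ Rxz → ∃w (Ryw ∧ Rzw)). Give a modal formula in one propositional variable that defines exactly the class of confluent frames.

The condition is convergence. The .2 schema ◇□r → □◇r defines it.
Suppose ◇□r→□◇r is valid. Take Rxy, Rxz and set V(r)={w : Ryw}. Then □r at y so ◇□r at x, so □◇r at x, so ◇r at z, giving w with Rzw and Ryw.

◇□r → □◇r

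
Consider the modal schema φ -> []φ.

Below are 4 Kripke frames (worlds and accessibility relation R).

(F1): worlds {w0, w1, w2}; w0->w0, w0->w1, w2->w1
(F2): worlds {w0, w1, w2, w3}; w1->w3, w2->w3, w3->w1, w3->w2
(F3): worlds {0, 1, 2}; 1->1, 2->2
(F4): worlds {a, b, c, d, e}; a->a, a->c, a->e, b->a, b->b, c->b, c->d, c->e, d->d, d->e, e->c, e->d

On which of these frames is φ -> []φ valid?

The schema corresponds to a generalized confluence (Geach) condition: forall x forall z (xRz -> exists w (x = w & z = w)).
(F1): fails — w0Rw1 but w0 ≠ w1.
(F2): fails — w1Rw3 but w1 ≠ w3.
(F3): ✓.
(F4): fails — aRc but a ≠ c.
Valid on: (F3).

(F3)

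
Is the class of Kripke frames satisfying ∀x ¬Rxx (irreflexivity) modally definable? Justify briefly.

Modal frame validity is preserved under surjective bounded morphisms.
The 2-cycle (worlds w0,w1 with w0→w1→w0) is irreflexive, and the map sending every world to a single reflexive point • is a surjective bounded morphism (forth: every edge maps to (•,•); back: every world has a successor). So any modal formula valid on the 2-cycle is also valid on the reflexive point, which is not irreflexive.
Hence irreflexivity is not modally definable.

No — not modally definable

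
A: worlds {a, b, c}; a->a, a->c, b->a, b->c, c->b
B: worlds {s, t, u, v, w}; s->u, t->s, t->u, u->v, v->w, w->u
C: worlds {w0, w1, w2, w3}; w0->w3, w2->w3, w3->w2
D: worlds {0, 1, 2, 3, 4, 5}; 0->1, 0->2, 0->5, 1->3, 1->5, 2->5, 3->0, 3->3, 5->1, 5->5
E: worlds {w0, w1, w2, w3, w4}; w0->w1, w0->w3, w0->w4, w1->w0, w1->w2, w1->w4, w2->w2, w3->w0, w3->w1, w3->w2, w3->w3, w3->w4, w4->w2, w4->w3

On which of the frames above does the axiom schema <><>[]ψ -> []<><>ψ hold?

This is the axiom for a generalized confluence (Geach) condition; its first-order frame correspondent is forall x forall y forall z ((x R^2 y & xRz) -> exists w (yRw & z R^2 w)).
A: fails — aR²c, aRc but no w with cRw and cR²w.
B: fails — tR²u, tRu but no w* with uRw* and uR²w*.
C: holds.
D: fails — 0R²3, 0R2 but no w with 3Rw and 2R²w.
E: fails — w3R²w0, w3Rw2 but no w with w0Rw and w2R²w.
Valid on: C.

C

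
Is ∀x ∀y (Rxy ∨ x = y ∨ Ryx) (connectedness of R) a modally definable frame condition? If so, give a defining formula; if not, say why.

Modal frame validity is preserved under disjoint unions.
Take 4 disjoint single-world reflexive frames: each is trivially connected, but their disjoint union has 4 worlds with no edge between distinct components, so it is not connected.
Hence connectedness of R is not modally definable.

Not definable by any modal formula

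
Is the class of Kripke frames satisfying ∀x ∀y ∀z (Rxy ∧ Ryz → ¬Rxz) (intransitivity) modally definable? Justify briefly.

No — not modally definable

If a class were modally definable it would be closed under surjective bounded morphisms (Goldblatt–Thomason).
The 5-cycle (worlds a,b,c,d,e with a→b→c→d→e→a) is intransitive. Mapping every world to a single reflexive point • is a surjective bounded morphism; the reflexive point is not intransitive (R••∧R•• but R••).
So the class is not modally definable.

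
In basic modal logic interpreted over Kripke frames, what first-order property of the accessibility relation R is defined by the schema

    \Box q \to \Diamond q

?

Suppose □q→◇q is valid. At any x set V(q)=W. Then □q at x, so ◇q at x, so x has a successor.
Conversely, on a frame with seriality the schema holds at every world under every valuation.
So the correspondent is seriality.

seriality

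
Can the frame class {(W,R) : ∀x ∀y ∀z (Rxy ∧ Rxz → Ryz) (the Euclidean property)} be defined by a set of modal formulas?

This is a Sahlqvist condition; the 5 axiom ◇r → □◇r defines it.
Suppose ◇r→□◇r is valid. Take Rxy, Rxz and set V(r)={y}. Then ◇r at x, so □◇r at x, so ◇r at z, so some w with Rzw has r; w=y, i.e. Rzy. By symmetry of the argument, Ryz.

Yes — defined by ◇r → □◇r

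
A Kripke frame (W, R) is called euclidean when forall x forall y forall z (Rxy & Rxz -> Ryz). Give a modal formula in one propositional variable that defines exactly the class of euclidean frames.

The condition is the Euclidean property. The 5 schema ◇ψ → □◇ψ defines it.
Suppose ◇ψ→□◇ψ is valid. Take Rxy, Rxz and set V(ψ)={y}. Then ◇ψ at x, so □◇ψ at x, so ◇ψ at z, so some w with Rzw has ψ; w=y, i.e. Rzy. By symmetry of the argument, Ryz.

◇ψ → □◇ψ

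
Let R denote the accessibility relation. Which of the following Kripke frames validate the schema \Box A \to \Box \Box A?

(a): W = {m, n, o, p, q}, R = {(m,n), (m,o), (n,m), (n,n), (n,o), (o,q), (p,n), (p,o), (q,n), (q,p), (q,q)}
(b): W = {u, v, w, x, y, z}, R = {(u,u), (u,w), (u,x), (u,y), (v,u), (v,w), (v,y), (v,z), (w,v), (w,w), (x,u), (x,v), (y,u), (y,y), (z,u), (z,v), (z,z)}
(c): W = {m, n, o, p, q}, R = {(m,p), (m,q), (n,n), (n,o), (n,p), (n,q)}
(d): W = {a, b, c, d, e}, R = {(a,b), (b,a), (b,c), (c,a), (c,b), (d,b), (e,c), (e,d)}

Frame correspondent (Sahlqvist): \forall x \forall y \forall z (Rxy \wedge Ryz \to Rxz) — i.e. transitivity.
(a): fails — Rpn and Rnm but not Rpm.
(b): fails — Ruw and Rwv but not Ruv.
(c): ✓.
(d): fails — Rbc and Rcb but not Rbb.

(c)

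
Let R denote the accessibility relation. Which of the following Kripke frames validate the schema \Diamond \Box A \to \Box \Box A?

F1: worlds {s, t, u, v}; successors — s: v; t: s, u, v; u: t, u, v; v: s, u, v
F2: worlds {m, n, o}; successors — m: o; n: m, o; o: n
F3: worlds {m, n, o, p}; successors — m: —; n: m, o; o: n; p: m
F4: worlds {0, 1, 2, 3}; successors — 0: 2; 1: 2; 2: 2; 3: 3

F4

Frame correspondent (Sahlqvist): \forall x \forall y \forall z ((xRy \wedge x R^2 z) \to \exists w (yRw \wedge z = w)) — i.e. a generalized confluence (Geach) condition.
F1: fails — tRs, tR²s but no w with sRw and s=w.
F2: fails — nRm, nR²n but no w with mRw and n=w.
F3: fails — nRm, nR²n but no w with mRw and n=w.
F4: holds.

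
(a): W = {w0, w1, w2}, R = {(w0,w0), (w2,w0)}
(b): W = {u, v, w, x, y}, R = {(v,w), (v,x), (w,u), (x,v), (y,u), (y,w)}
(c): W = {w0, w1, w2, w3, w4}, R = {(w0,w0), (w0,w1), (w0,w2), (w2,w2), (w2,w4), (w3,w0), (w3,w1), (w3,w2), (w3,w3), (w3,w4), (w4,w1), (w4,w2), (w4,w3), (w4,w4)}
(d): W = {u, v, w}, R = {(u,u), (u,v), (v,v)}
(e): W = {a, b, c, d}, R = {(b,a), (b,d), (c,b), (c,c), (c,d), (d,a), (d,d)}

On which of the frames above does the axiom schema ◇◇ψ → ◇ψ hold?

(a), (d)

The schema corresponds to transitivity: ∀x ∀y ∀z (Rxy ∧ Ryz → Rxz).
(a): ✓.
(b): fails — Rvw and Rwu but not Rvu.
(c): fails — Rw2w4 and Rw4w1 but not Rw2w1.
(d): ✓.
(e): fails — Rcd and Rda but not Rca.
Valid on: (a), (d).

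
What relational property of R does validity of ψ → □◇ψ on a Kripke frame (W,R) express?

Suppose ψ→□◇ψ is valid. Take Rxy and set V(ψ)={x}. Then ψ at x, so □◇ψ at x, so ◇ψ at y, so some z with Ryz has ψ; z=x, i.e. Ryx.

symmetry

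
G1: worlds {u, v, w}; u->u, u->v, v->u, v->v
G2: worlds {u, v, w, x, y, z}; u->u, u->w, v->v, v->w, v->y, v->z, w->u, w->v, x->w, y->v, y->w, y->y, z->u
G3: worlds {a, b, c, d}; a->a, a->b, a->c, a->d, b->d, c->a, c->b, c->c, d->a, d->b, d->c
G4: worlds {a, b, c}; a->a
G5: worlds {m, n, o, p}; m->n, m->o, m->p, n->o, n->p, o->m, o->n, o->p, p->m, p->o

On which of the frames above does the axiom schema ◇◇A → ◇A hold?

The schema corresponds to transitivity: ∀x ∀y ∀z (Rxy ∧ Ryz → Rxz).
G1: condition met.
G2: fails — Rxw and Rwu but not Rxu.
G3: fails — Rcb and Rbd but not Rcd.
G4: condition met.
G5: fails — Rom and Rmo but not Roo.

G1, G4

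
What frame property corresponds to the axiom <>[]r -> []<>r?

convergence: forall x forall y forall z (Rxy & Rxz -> exists w (Ryw & Rzw))

Suppose ◇□r→□◇r is valid. Take Rxy, Rxz and set V(r)={w : Ryw}. Then □r at y so ◇□r at x, so □◇r at x, so ◇r at z, giving w with Rzw and Ryw.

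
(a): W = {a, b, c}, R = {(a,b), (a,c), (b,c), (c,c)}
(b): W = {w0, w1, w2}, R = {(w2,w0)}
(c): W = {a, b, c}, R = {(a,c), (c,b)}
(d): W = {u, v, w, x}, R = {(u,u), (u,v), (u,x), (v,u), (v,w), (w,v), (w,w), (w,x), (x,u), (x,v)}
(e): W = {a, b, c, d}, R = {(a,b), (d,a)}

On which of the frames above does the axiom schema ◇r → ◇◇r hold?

(d)

The schema corresponds to a generalized confluence (Geach) condition: ∀x ∀y (xRy → ∃w (y = w ∧ xR²w)).
(a): fails — aRb but no w with b=w and aR²w.
(b): fails — w2Rw0 but no w with w0=w and w2R²w.
(c): fails — aRc but no w with c=w and aR²w.
(d): condition met.
(e): fails — aRb but no w with b=w and aR²w.
Valid on: (d).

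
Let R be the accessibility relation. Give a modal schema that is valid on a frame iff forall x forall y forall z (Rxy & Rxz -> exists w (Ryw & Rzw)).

◇□p → □◇p

A defining formula is ◇□p → □◇p (the .2 axiom).
Suppose ◇□p→□◇p is valid. Take Rxy, Rxz and set V(p)={w : Ryw}. Then □p at y so ◇□p at x, so □◇p at x, so ◇p at z, giving w with Rzw and Ryw.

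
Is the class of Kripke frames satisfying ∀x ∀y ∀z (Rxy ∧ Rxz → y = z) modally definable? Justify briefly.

Definable; ◇r → □r defines it

The condition is partial functionality. A defining modal formula is ◇r → □r.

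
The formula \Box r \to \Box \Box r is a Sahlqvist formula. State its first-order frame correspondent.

transitivity: \forall x \forall y \forall z (Rxy \wedge Ryz \to Rxz)

This is the 4 axiom.
It corresponds to transitivity: \forall x \forall y \forall z (Rxy \wedge Ryz \to Rxz).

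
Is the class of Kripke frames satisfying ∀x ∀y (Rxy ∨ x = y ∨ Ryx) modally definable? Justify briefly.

No — not modally definable

If a class were modally definable it would be closed under disjoint unions (Goldblatt–Thomason).
Take 3 disjoint single-world reflexive frames: each is trivially connected, but their disjoint union has 3 worlds with no edge between distinct components, so it is not connected.
So the class is not modally definable.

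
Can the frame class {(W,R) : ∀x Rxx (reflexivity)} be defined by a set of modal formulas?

Definable; □p → p defines it

This is a Sahlqvist condition; the T axiom □p → p defines it.
Suppose □p→p is valid. At any x set V(p)={w : Rxw}. Then □p holds at x, so p holds at x, i.e. Rxx.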